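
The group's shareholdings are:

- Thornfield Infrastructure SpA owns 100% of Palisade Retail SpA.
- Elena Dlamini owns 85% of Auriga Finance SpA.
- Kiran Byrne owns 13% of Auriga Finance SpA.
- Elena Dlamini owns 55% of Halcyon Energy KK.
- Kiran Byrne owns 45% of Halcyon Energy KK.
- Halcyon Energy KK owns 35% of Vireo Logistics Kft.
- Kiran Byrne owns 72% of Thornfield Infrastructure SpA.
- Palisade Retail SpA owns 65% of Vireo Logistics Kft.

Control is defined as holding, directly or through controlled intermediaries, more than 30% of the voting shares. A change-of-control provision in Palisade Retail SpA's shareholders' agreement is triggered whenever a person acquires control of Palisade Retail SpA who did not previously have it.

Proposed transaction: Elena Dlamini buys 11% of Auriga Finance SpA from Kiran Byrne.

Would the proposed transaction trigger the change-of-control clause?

The purchase adds only to Elena's holdings (Kiran's stake shrinks), so Elena is the only person who could newly come to control Palisade.
Elena holds 55% of Halcyon, so Elena controls Halcyon.
Elena holds 85% of Auriga, so Elena controls Auriga.
Halcyon holds 35% of Vireo, so Elena controls Vireo.
Neither Elena nor any entity Elena controls holds any voting interest in Palisade.
So before the transaction, Elena does not control Palisade.
After the purchase, Elena's direct stake in Auriga rises to 85% + 11% = 96%, and Kiran's stake falls to 2%.
Elena holds 96% of Auriga, so Elena controls Auriga.
After the transaction, neither Elena nor any entity Elena controls holds a voting interest in Palisade, so Elena still does not control it.
No new person acquires control, so the clause is not triggered.

No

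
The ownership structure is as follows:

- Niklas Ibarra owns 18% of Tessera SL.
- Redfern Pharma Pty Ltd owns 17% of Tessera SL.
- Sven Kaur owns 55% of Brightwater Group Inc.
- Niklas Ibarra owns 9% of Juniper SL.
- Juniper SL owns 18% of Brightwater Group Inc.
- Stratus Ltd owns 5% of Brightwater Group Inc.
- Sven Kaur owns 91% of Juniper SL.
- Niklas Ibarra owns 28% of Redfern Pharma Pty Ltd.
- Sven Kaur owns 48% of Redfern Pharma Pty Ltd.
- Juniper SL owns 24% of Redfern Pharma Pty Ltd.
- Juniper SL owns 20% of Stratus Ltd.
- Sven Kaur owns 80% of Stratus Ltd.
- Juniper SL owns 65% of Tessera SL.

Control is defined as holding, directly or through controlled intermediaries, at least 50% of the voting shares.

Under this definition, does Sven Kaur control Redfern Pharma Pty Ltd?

Yes

Sven holds 91% of Juniper, so Sven controls Juniper.
Sven and Juniper together hold 48% + 24% = 72% of Redfern, so Sven controls Redfern.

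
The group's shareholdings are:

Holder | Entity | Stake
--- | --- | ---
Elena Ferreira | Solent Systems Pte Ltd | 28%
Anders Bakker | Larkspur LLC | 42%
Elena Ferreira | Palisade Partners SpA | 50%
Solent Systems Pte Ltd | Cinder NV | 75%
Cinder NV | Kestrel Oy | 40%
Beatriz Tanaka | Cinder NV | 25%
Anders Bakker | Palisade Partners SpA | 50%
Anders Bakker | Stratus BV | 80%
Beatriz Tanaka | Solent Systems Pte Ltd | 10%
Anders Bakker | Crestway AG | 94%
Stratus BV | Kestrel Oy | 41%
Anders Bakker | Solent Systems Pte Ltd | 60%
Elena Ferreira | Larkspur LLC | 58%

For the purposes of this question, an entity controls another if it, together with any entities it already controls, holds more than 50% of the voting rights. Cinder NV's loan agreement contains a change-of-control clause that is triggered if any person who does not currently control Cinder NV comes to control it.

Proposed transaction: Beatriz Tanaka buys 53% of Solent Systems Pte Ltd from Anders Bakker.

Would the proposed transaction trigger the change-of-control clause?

The purchase adds only to Beatriz's holdings (Anders's stake shrinks), so Beatriz is the only person who could newly come to control Cinder.
Beatriz's largest direct stake is 25% in Cinder, which does not meet the threshold, so Beatriz controls no company.
In Cinder, Beatriz's side holds only 25%, not > 50%.
So before the transaction, Beatriz does not control Cinder.
After the purchase, Beatriz's direct stake in Solent rises to 10% + 53% = 63%, and Anders's stake falls to 7%.
Beatriz holds 63% of Solent, so Beatriz controls Solent.
Beatriz and Solent together hold 25% + 75% = 100% of Cinder, so Beatriz controls Cinder.
Beatriz did not control Cinder before and does after, so the clause is triggered.

Yes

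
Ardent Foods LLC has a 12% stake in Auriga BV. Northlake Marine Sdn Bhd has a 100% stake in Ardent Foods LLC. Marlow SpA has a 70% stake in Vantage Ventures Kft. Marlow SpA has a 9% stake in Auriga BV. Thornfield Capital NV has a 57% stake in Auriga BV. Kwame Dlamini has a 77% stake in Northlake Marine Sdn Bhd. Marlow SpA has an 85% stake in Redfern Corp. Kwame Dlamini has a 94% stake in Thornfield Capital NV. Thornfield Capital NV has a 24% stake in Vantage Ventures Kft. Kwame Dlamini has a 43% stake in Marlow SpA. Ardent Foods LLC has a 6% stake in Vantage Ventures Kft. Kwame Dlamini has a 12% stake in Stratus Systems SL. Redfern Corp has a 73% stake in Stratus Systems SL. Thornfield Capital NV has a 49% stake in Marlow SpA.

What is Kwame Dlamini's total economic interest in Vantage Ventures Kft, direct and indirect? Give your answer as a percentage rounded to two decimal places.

89.52%

Kwame reaches Vantage along 4 paths.
Via Northlake → Ardent: 77% × 100% × 6% = 4.62%.
Via Marlow: 43% × 70% = 30.1%.
Via Thornfield → Marlow: 94% × 49% × 70% = 32.242%.
Via Thornfield: 94% × 24% = 22.56%.
Total: 4.62% + 30.1% + 32.242% + 22.56% = 89.522%.
Rounded: 89.52%.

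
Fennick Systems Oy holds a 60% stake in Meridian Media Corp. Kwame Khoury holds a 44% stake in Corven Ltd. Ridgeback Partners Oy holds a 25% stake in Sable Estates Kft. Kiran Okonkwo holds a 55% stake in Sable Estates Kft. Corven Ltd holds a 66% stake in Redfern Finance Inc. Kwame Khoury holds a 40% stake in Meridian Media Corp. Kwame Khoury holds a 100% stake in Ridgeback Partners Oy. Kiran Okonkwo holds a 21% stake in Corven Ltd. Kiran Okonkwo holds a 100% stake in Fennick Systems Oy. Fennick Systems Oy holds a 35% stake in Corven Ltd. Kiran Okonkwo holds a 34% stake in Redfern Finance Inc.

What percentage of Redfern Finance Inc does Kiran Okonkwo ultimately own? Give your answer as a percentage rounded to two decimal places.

Kiran reaches Redfern along 3 paths.
Via Corven: 21% × 66% = 13.86%.
Via Fennick → Corven: 100% × 35% × 66% = 23.1%.
Direct stake: 34% = 34%.
Total: 13.86% + 23.1% + 34% = 70.96%.

70.96%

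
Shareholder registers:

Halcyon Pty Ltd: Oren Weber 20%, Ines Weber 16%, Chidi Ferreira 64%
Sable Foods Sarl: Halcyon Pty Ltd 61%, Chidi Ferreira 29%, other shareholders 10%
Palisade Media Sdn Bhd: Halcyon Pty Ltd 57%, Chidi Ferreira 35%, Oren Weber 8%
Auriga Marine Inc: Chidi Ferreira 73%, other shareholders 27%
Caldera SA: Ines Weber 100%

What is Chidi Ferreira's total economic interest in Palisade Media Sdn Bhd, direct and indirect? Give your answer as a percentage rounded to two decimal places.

Chidi reaches Palisade along 2 paths.
Via Halcyon: 64% × 57% = 36.48%.
Direct stake: 35% = 35%.
Total: 36.48% + 35% = 71.48%.

71.48%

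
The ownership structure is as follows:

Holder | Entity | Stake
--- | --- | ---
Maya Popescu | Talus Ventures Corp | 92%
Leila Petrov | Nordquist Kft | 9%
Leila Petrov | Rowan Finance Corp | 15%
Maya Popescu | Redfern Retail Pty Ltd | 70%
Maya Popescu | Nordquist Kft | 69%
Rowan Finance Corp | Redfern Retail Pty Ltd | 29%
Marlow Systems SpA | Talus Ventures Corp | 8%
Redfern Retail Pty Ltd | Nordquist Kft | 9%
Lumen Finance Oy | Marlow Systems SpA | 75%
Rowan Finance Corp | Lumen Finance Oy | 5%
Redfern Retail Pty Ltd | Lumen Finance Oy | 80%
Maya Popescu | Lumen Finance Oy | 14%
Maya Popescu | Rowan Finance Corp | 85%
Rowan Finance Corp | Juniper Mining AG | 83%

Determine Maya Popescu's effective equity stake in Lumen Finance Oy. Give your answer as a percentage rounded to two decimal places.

Maya reaches Lumen along 4 paths.
Direct stake: 14% = 14%.
Via Rowan: 85% × 5% = 4.25%.
Via Rowan → Redfern: 85% × 29% × 80% = 19.72%.
Via Redfern: 70% × 80% = 56%.
Total: 14% + 4.25% + 19.72% + 56% = 93.97%.

93.97%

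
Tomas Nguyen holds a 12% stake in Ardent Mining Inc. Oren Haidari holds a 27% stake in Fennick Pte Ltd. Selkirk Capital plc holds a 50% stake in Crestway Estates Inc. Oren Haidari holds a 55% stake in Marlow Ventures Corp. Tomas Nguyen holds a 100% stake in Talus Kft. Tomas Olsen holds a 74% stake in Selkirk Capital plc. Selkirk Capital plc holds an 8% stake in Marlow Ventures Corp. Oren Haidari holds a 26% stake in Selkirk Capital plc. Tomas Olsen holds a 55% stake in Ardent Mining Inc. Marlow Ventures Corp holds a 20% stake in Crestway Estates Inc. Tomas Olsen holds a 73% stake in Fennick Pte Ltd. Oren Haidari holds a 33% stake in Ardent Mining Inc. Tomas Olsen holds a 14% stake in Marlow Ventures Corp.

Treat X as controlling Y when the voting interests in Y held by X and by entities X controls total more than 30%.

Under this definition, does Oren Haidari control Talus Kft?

Oren holds 55% of Marlow, so Oren controls Marlow.
Oren holds 33% of Ardent, so Oren controls Ardent.
Neither Oren nor any entity Oren controls holds any voting interest in Talus.
So Oren does not control Talus.

No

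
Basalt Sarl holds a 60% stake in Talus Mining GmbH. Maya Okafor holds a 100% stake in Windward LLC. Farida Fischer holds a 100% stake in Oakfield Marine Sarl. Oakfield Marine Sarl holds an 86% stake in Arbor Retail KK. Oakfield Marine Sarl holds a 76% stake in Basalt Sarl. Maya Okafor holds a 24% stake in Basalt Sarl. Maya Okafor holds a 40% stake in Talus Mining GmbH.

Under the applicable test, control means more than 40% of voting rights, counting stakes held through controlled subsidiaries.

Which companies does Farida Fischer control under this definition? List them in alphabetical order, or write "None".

Farida holds 100% of Oakfield, so Farida controls Oakfield.
Oakfield holds 76% of Basalt, so Farida controls Basalt.
Oakfield holds 86% of Arbor, so Farida controls Arbor.
Basalt holds 60% of Talus, so Farida controls Talus.
No other company's threshold is met.

Arbor Retail KK, Basalt Sarl, Oakfield Marine Sarl, Talus Mining GmbH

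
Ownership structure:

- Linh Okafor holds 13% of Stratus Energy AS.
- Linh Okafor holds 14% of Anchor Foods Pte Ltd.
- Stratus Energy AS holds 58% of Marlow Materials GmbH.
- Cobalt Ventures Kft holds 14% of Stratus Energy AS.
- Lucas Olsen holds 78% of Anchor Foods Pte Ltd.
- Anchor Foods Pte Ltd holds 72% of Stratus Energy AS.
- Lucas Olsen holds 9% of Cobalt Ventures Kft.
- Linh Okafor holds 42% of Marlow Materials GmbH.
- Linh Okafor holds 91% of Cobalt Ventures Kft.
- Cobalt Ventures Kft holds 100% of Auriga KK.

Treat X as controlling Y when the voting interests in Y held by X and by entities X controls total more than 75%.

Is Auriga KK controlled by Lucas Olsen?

Lucas holds 78% of Anchor, so Lucas controls Anchor.
Neither Lucas nor any entity Lucas controls holds any voting interest in Auriga.
So Lucas does not control Auriga.

No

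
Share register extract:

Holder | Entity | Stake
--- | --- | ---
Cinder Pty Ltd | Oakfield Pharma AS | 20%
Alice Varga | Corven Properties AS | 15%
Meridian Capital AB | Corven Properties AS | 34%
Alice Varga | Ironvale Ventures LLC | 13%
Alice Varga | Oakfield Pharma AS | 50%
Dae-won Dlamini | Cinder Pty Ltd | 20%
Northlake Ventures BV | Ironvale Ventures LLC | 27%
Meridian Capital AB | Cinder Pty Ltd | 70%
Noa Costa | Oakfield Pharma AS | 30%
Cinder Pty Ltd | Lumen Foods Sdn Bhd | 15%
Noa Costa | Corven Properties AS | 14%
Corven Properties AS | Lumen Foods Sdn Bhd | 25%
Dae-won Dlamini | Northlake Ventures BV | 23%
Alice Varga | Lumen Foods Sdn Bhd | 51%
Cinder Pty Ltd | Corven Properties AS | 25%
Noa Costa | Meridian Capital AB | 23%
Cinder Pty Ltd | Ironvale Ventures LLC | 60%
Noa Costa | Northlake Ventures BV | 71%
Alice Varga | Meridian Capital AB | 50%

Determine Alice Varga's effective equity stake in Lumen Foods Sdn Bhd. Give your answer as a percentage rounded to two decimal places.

66.44%

Alice reaches Lumen along 5 paths.
Direct stake: 51% = 51%.
Via Meridian → Cinder: 50% × 70% × 15% = 5.25%.
Via Meridian → Cinder → Corven: 50% × 70% × 25% × 25% = 2.1875%.
Via Corven: 15% × 25% = 3.75%.
Via Meridian → Corven: 50% × 34% × 25% = 4.25%.
Total: 51% + 5.25% + 2.1875% + 3.75% + 4.25% = 66.4375%.
Rounded: 66.44%.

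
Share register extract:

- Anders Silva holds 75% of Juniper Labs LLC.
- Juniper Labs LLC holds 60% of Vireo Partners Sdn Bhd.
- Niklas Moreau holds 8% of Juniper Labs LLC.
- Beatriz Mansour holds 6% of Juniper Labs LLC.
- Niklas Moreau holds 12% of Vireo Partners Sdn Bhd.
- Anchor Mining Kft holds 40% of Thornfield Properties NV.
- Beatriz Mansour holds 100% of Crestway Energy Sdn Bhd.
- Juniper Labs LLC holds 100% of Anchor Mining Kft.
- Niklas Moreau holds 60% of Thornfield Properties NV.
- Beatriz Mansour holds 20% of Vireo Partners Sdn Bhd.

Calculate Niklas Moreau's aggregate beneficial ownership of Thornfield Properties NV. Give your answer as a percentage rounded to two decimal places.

Niklas reaches Thornfield along 2 paths.
Via Juniper → Anchor: 8% × 100% × 40% = 3.2%.
Direct stake: 60% = 60%.
Total: 3.2% + 60% = 63.2%.
Rounded: 63.20%.

63.20%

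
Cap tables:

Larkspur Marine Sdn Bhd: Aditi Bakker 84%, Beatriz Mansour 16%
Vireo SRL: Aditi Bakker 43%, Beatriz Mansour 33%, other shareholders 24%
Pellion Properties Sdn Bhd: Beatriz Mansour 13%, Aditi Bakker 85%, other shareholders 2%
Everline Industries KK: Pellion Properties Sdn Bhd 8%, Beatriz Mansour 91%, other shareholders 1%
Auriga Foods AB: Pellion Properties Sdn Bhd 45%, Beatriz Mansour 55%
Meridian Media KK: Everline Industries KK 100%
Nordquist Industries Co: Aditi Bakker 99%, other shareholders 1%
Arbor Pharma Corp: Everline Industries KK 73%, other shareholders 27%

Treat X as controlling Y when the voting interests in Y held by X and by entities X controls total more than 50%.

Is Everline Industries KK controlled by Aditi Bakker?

Aditi holds 84% of Larkspur, so Aditi controls Larkspur.
Aditi holds 85% of Pellion, so Aditi controls Pellion.
Aditi holds 99% of Nordquist, so Aditi controls Nordquist.
In Everline, Aditi's side holds only 8%, not > 50%.
So Aditi does not control Everline.

No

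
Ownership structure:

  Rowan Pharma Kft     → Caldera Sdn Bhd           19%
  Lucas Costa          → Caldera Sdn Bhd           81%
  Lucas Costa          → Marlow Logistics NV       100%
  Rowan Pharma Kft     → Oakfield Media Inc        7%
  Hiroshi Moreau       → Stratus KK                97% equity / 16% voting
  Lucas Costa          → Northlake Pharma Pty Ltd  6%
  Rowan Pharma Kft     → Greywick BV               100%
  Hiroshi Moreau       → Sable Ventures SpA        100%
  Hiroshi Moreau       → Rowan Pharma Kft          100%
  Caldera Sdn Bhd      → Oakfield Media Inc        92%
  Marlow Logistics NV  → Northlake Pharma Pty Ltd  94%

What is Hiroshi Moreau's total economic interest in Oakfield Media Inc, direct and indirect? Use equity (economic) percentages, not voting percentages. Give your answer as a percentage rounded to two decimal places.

Hiroshi reaches Oakfield along 2 paths.
Via Rowan → Caldera: 100% × 19% × 92% = 17.48%.
Via Rowan: 100% × 7% = 7%.
Total: 17.48% + 7% = 24.48%.

24.48%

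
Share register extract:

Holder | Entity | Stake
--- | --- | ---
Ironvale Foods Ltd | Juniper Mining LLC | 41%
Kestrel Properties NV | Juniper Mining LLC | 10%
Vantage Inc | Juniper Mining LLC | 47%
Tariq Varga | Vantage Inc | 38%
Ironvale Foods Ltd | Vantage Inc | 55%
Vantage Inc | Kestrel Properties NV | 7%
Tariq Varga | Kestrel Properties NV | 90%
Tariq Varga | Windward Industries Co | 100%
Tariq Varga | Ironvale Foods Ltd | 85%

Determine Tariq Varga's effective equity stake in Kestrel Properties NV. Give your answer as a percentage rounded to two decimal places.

Tariq reaches Kestrel along 3 paths.
Direct stake: 90% = 90%.
Via Vantage: 38% × 7% = 2.66%.
Via Ironvale → Vantage: 85% × 55% × 7% = 3.2725%.
Total: 90% + 2.66% + 3.2725% = 95.9325%.
Rounded: 95.93%.

95.93%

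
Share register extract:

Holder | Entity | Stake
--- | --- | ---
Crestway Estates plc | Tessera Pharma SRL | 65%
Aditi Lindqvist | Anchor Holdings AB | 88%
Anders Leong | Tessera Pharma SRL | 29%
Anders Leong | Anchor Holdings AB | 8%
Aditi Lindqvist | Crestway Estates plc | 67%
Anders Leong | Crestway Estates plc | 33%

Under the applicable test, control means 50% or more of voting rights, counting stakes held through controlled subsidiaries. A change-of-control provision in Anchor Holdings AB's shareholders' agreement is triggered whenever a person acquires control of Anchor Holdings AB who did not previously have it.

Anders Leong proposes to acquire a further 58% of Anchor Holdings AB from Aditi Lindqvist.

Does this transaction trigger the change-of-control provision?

Yes

The purchase adds only to Anders's holdings (Aditi's stake shrinks), so Anders is the only person who could newly come to control Anchor.
Anders's largest direct stake is 33% in Crestway, which does not meet the threshold, so Anders controls no company.
In Anchor, Anders's side holds only 8%, not ≥ 50%.
So before the transaction, Anders does not control Anchor.
After the purchase, Anders's direct stake in Anchor rises to 8% + 58% = 66%, and Aditi's stake falls to 30%.
Anders holds 66% of Anchor, so Anders controls Anchor.
Anders did not control Anchor before and does after, so the clause is triggered.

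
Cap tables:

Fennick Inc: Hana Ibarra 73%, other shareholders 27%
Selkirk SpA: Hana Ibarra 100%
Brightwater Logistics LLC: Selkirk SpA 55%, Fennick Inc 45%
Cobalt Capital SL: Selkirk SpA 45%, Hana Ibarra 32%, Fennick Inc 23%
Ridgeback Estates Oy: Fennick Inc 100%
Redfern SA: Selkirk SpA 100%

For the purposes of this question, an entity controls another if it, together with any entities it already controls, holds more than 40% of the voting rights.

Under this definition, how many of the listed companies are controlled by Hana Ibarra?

6

Hana holds 73% of Fennick, so Hana controls Fennick.
Hana holds 100% of Selkirk, so Hana controls Selkirk.
Selkirk and Fennick together hold 55% + 45% = 100% of Brightwater, so Hana controls Brightwater.
Selkirk and Hana and Fennick together hold 45% + 32% + 23% = 100% of Cobalt, so Hana controls Cobalt.
Fennick holds 100% of Ridgeback, so Hana controls Ridgeback.
Selkirk holds 100% of Redfern, so Hana controls Redfern.
Hana controls 6 companies.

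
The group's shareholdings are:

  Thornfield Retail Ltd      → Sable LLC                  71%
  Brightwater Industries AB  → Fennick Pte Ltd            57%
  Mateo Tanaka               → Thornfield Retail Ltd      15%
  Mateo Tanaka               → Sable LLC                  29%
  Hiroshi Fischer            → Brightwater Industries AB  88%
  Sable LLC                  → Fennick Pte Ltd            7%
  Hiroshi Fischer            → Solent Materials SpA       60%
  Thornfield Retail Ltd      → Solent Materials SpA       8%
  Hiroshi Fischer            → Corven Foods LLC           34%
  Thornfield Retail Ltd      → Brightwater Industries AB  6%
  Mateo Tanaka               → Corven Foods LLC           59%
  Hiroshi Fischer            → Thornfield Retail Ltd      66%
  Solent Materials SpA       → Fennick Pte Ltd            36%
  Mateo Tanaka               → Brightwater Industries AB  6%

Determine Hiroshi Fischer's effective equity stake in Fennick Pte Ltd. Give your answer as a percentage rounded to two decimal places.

Hiroshi reaches Fennick along 5 paths.
Via Solent: 60% × 36% = 21.6%.
Via Thornfield → Solent: 66% × 8% × 36% = 1.9008%.
Via Brightwater: 88% × 57% = 50.16%.
Via Thornfield → Brightwater: 66% × 6% × 57% = 2.2572%.
Via Thornfield → Sable: 66% × 71% × 7% = 3.2802%.
Total: 21.6% + 1.9008% + 50.16% + 2.2572% + 3.2802% = 79.1982%.
Rounded: 79.20%.

79.20%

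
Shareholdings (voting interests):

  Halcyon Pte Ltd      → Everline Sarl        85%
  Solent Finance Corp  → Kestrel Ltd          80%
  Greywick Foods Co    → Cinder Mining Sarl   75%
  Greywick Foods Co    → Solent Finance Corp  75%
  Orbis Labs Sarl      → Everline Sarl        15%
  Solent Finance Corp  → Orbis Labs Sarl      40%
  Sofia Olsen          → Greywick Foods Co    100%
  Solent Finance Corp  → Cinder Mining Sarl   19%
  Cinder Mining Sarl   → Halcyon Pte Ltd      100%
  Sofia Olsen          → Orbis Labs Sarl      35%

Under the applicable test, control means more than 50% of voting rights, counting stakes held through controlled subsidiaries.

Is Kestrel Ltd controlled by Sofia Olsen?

Yes

Sofia holds 100% of Greywick, so Sofia controls Greywick.
Greywick holds 75% of Solent, so Sofia controls Solent.
Solent holds 80% of Kestrel, so Sofia controls Kestrel.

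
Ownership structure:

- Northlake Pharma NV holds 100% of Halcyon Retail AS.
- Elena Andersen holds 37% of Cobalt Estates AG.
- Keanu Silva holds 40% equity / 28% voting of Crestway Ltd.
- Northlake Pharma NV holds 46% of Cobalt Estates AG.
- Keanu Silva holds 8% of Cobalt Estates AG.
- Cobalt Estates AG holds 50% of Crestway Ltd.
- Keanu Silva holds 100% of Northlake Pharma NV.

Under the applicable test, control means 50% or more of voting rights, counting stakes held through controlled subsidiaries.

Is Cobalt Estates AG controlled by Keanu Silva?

Keanu holds 100% of Northlake, so Keanu controls Northlake.
Northlake and Keanu together hold 46% + 8% = 54% of Cobalt, so Keanu controls Cobalt.

Yes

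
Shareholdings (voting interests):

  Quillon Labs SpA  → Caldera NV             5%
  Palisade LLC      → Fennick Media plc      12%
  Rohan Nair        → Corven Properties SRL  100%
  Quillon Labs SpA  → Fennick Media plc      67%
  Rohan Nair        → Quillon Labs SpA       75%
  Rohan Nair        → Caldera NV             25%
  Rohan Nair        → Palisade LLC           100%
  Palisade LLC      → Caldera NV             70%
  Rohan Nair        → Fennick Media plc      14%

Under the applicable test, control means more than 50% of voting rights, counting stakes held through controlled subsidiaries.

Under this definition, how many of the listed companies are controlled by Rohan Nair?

Rohan holds 75% of Quillon, so Rohan controls Quillon.
Rohan holds 100% of Palisade, so Rohan controls Palisade.
Quillon and Rohan and Palisade together hold 67% + 14% + 12% = 93% of Fennick, so Rohan controls Fennick.
Rohan holds 100% of Corven, so Rohan controls Corven.
Quillon and Rohan and Palisade together hold 5% + 25% + 70% = 100% of Caldera, so Rohan controls Caldera.
Rohan controls 5 companies.

5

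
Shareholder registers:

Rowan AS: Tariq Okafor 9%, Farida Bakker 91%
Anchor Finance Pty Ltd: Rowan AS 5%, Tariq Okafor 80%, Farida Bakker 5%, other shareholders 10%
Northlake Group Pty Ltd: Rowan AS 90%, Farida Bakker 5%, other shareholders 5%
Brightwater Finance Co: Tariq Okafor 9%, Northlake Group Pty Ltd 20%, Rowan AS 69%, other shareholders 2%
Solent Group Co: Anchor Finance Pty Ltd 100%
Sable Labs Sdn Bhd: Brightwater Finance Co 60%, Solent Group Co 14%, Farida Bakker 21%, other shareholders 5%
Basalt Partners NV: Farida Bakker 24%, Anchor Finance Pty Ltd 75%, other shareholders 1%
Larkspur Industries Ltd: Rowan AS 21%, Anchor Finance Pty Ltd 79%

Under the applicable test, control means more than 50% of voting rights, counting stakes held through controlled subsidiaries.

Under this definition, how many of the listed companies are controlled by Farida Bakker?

Farida holds 91% of Rowan, so Farida controls Rowan.
Rowan and Farida together hold 90% + 5% = 95% of Northlake, so Farida controls Northlake.
Northlake and Rowan together hold 20% + 69% = 89% of Brightwater, so Farida controls Brightwater.
Brightwater and Farida together hold 60% + 21% = 81% of Sable, so Farida controls Sable.
No other company's threshold is met.
Farida controls 4 companies.

4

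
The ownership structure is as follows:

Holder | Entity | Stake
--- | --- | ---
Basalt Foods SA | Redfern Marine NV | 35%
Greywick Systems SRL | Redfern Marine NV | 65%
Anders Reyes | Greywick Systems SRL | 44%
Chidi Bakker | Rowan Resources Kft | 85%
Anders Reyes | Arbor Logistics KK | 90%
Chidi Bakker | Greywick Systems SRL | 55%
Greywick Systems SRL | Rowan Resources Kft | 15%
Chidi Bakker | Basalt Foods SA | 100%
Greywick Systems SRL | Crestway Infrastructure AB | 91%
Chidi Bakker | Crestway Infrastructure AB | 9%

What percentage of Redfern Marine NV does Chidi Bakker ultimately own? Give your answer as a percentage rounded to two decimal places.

70.75%

Chidi reaches Redfern along 2 paths.
Via Greywick: 55% × 65% = 35.75%.
Via Basalt: 100% × 35% = 35%.
Total: 35.75% + 35% = 70.75%.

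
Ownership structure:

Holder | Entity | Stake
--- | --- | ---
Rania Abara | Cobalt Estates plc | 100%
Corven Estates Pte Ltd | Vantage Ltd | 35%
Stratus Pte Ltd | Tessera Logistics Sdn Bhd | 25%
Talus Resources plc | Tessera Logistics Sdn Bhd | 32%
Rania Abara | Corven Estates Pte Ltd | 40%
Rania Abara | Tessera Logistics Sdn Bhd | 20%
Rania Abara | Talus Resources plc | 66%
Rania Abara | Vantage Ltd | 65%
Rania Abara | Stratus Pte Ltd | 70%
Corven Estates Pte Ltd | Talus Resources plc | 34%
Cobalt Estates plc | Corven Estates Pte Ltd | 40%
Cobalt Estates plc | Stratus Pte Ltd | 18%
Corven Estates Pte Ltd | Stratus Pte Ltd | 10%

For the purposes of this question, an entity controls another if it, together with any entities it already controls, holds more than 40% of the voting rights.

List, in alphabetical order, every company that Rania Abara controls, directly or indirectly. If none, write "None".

Rania holds 100% of Cobalt, so Rania controls Cobalt.
Rania and Cobalt together hold 40% + 40% = 80% of Corven, so Rania controls Corven.
Corven and Rania together hold 34% + 66% = 100% of Talus, so Rania controls Talus.
Cobalt and Rania and Corven together hold 18% + 70% + 10% = 98% of Stratus, so Rania controls Stratus.
Talus and Stratus and Rania together hold 32% + 25% + 20% = 77% of Tessera, so Rania controls Tessera.
Corven and Rania together hold 35% + 65% = 100% of Vantage, so Rania controls Vantage.

Cobalt Estates plc, Corven Estates Pte Ltd, Stratus Pte Ltd, Talus Resources plc, Tessera Logistics Sdn Bhd, Vantage Ltd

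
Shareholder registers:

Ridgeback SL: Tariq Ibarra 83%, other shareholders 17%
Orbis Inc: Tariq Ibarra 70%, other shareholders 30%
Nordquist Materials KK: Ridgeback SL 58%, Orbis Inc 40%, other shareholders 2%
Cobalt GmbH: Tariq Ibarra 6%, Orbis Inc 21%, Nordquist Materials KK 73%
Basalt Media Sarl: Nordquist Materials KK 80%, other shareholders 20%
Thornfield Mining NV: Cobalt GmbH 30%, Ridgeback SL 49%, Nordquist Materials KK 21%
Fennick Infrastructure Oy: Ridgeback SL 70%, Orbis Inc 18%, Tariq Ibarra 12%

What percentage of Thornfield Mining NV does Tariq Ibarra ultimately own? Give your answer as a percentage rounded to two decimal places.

Tariq reaches Thornfield along 7 paths.
Via Cobalt: 6% × 30% = 1.8%.
Via Orbis → Cobalt: 70% × 21% × 30% = 4.41%.
Via Ridgeback → Nordquist → Cobalt: 83% × 58% × 73% × 30% = 10.54266%.
Via Orbis → Nordquist → Cobalt: 70% × 40% × 73% × 30% = 6.132%.
Via Ridgeback: 83% × 49% = 40.67%.
Via Ridgeback → Nordquist: 83% × 58% × 21% = 10.1094%.
Via Orbis → Nordquist: 70% × 40% × 21% = 5.88%.
Total: 1.8% + 4.41% + 10.54266% + 6.132% + 40.67% + 10.1094% + 5.88% = 79.54406%.
Rounded: 79.54%.

79.54%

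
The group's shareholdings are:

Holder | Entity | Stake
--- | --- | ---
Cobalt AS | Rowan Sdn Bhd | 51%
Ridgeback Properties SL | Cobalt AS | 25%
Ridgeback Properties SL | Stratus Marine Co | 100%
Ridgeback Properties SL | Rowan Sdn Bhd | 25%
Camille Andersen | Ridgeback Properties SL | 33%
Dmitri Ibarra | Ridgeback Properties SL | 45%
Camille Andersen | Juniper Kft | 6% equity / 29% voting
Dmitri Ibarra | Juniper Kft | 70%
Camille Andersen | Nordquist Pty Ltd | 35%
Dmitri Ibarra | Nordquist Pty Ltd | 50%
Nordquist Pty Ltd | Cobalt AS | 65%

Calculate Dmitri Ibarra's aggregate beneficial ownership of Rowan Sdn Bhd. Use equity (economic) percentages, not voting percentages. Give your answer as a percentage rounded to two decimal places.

Dmitri reaches Rowan along 3 paths.
Via Ridgeback: 45% × 25% = 11.25%.
Via Ridgeback → Cobalt: 45% × 25% × 51% = 5.7375%.
Via Nordquist → Cobalt: 50% × 65% × 51% = 16.575%.
Total: 11.25% + 5.7375% + 16.575% = 33.5625%.
Rounded: 33.56%.

33.56%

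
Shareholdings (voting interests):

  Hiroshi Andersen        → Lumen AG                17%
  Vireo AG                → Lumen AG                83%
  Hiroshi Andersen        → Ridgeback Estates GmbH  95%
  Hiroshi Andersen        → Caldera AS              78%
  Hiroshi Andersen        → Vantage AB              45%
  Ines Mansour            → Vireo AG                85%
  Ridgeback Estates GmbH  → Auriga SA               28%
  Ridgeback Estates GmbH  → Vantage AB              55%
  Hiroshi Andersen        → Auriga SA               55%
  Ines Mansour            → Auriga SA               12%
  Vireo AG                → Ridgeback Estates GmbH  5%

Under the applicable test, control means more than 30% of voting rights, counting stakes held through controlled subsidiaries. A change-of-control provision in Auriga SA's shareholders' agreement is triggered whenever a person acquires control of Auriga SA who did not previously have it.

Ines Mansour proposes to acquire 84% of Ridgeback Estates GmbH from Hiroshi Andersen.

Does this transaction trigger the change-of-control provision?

The purchase adds only to Ines's holdings (Hiroshi's stake shrinks), so Ines is the only person who could newly come to control Auriga.
Ines holds 85% of Vireo, so Ines controls Vireo.
Vireo holds 83% of Lumen, so Ines controls Lumen.
In Auriga, Ines's side holds only 12%, not > 30%.
So before the transaction, Ines does not control Auriga.
After the purchase, Ines holds 84% of Ridgeback directly, and Hiroshi's stake falls to 11%.
Vireo and Ines together hold 5% + 84% = 89% of Ridgeback, so Ines controls Ridgeback.
Ridgeback and Ines together hold 28% + 12% = 40% of Auriga, so Ines controls Auriga.
Ines did not control Auriga before and does after, so the clause is triggered.

Yes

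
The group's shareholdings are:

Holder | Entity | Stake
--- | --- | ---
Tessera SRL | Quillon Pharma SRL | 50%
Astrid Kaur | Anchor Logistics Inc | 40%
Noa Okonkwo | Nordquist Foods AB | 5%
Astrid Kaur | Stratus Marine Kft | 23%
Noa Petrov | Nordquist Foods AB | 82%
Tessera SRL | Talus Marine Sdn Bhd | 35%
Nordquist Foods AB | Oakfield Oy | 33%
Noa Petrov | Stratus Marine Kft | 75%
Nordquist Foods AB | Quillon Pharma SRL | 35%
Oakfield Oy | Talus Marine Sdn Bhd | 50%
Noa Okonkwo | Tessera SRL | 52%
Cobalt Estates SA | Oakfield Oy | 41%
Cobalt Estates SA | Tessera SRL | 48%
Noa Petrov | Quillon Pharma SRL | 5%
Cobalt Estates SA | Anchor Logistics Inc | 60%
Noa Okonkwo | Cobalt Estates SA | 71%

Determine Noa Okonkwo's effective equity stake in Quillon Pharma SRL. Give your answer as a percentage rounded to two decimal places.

44.79%

Noa Okonkwo reaches Quillon along 3 paths.
Via Cobalt → Tessera: 71% × 48% × 50% = 17.04%.
Via Tessera: 52% × 50% = 26%.
Via Nordquist: 5% × 35% = 1.75%.
Total: 17.04% + 26% + 1.75% = 44.79%.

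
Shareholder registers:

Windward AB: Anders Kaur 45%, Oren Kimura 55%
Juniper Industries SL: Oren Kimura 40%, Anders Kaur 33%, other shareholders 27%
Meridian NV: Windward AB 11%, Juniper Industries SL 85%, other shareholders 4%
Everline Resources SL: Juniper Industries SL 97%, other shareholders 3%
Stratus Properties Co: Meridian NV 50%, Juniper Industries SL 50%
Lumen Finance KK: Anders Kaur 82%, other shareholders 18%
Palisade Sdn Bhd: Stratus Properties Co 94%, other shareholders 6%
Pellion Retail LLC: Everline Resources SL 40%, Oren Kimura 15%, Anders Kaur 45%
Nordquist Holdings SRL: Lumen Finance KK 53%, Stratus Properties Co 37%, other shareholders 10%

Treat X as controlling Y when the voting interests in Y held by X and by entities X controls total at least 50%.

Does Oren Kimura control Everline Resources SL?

No

Oren holds 55% of Windward, so Oren controls Windward.
Neither Oren nor any entity Oren controls holds any voting interest in Everline.
So Oren does not control Everline.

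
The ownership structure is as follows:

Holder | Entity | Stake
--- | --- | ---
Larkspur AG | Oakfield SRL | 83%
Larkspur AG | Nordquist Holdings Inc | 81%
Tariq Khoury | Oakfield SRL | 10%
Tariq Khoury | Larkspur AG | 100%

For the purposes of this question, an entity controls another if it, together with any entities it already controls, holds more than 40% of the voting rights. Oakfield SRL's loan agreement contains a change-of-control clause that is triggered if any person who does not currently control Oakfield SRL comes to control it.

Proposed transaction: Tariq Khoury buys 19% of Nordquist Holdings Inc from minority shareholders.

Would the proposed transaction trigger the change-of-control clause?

The purchase changes only Tariq's holdings, so Tariq is the only person who could newly come to control Oakfield.
Tariq holds 100% of Larkspur, so Tariq controls Larkspur.
Larkspur and Tariq together hold 83% + 10% = 93% of Oakfield, so Tariq controls Oakfield.
So Tariq already controls Oakfield before the transaction.
After the purchase, Tariq holds 19% of Nordquist directly.
Tariq controlled Oakfield already, so this is not a new person acquiring control; every other person's position is unchanged or reduced.
No new person acquires control, so the clause is not triggered.

No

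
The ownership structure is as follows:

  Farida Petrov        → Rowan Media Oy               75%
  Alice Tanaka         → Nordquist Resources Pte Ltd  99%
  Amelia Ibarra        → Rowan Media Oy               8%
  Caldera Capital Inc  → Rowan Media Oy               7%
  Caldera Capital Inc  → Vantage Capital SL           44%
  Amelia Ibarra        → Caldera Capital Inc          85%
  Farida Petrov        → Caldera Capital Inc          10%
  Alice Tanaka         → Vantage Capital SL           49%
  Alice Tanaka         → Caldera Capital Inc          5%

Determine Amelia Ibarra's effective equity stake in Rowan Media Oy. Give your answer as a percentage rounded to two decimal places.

13.95%

Amelia reaches Rowan along 2 paths.
Direct stake: 8% = 8%.
Via Caldera: 85% × 7% = 5.95%.
Total: 8% + 5.95% = 13.95%.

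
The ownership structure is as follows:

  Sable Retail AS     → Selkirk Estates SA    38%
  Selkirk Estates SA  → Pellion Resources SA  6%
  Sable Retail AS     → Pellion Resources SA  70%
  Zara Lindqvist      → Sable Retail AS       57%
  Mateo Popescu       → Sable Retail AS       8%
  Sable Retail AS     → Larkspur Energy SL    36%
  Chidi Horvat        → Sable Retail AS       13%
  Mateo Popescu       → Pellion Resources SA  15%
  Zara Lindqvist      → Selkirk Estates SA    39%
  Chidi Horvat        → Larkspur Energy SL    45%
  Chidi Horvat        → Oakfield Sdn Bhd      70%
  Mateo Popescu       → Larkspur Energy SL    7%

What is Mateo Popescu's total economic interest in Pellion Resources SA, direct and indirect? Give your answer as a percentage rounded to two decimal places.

Mateo reaches Pellion along 3 paths.
Via Sable: 8% × 70% = 5.6%.
Via Sable → Selkirk: 8% × 38% × 6% = 0.1824%.
Direct stake: 15% = 15%.
Total: 5.6% + 0.1824% + 15% = 20.7824%.
Rounded: 20.78%.

20.78%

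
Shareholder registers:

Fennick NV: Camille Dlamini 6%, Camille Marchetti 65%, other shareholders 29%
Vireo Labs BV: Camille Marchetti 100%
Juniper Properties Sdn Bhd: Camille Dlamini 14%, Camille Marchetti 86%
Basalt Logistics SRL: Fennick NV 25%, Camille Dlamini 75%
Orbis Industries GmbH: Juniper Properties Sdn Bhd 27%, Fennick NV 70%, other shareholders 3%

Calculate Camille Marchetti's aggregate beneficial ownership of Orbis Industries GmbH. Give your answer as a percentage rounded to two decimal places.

Camille Marchetti reaches Orbis along 2 paths.
Via Juniper: 86% × 27% = 23.22%.
Via Fennick: 65% × 70% = 45.5%.
Total: 23.22% + 45.5% = 68.72%.

68.72%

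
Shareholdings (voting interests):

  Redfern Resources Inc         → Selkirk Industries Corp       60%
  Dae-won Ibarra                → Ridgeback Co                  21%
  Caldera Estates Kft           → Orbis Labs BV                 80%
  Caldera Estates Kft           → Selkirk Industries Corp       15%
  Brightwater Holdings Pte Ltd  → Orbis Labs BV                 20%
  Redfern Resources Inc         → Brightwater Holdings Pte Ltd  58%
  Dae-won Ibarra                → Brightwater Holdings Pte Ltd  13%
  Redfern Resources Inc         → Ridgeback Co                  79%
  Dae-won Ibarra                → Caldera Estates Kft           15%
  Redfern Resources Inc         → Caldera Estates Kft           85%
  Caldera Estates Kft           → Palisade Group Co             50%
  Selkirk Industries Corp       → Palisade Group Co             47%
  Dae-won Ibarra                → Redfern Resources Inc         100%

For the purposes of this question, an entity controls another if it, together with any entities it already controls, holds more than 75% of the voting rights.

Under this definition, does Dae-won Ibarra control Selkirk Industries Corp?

Dae-won holds 100% of Redfern, so Dae-won controls Redfern.
Redfern and Dae-won together hold 79% + 21% = 100% of Ridgeback, so Dae-won controls Ridgeback.
Redfern and Dae-won together hold 85% + 15% = 100% of Caldera, so Dae-won controls Caldera.
Caldera holds 80% of Orbis, so Dae-won controls Orbis.
In Selkirk, Dae-won's side holds only 15% + 60% = 75%, not > 75%.
So Dae-won does not control Selkirk.

No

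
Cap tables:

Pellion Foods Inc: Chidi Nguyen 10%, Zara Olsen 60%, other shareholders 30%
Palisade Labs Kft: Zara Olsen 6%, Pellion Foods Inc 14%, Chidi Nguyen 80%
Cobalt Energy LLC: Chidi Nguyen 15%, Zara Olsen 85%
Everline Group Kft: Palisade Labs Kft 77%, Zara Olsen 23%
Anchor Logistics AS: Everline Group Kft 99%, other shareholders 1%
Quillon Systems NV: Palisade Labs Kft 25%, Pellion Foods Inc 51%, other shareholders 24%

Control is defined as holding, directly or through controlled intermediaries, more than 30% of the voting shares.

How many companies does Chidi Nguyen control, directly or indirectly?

3

Chidi holds 80% of Palisade, so Chidi controls Palisade.
Palisade holds 77% of Everline, so Chidi controls Everline.
Everline holds 99% of Anchor, so Chidi controls Anchor.
No other company's threshold is met.
Chidi controls 3 companies.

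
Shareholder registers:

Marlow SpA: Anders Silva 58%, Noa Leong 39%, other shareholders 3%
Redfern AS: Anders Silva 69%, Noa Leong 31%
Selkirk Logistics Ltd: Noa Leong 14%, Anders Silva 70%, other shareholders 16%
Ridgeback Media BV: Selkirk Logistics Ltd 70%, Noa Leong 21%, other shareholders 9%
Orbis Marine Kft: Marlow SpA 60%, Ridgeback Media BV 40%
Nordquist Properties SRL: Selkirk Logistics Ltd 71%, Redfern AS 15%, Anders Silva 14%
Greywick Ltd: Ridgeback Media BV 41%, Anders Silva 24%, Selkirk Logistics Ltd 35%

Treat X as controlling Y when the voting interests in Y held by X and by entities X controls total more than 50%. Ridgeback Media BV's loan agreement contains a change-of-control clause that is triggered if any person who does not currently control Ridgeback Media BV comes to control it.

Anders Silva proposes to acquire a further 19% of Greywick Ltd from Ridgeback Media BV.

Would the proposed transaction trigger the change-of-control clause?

No

The purchase adds only to Anders's holdings (Ridgeback's stake shrinks), so Anders is the only person who could newly come to control Ridgeback.
Anders holds 70% of Selkirk, so Anders controls Selkirk.
Selkirk holds 70% of Ridgeback, so Anders controls Ridgeback.
So Anders already controls Ridgeback before the transaction.
After the purchase, Anders's direct stake in Greywick rises to 24% + 19% = 43%, and Ridgeback's stake falls to 22%.
Anders controlled Ridgeback already, so this is not a new person acquiring control; every other person's position is unchanged or reduced.
No new person acquires control, so the clause is not triggered.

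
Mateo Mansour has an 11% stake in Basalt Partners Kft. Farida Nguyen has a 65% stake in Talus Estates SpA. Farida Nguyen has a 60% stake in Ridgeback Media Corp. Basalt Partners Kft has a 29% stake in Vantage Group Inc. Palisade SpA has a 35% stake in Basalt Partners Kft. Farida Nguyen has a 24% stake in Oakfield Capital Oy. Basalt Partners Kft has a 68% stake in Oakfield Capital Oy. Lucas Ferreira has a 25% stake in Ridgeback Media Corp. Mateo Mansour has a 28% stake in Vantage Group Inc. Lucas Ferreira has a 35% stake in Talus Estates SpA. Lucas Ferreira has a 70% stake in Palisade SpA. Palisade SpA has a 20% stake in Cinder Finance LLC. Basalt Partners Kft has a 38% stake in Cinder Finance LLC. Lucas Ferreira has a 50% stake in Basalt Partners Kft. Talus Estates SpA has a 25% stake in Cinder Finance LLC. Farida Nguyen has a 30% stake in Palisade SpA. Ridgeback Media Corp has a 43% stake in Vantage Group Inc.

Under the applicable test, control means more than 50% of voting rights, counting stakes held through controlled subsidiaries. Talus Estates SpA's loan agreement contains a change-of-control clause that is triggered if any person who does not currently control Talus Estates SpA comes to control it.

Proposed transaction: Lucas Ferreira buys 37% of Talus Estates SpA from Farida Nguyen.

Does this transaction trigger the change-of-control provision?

The purchase adds only to Lucas's holdings (Farida's stake shrinks), so Lucas is the only person who could newly come to control Talus.
Lucas holds 70% of Palisade, so Lucas controls Palisade.
Lucas and Palisade together hold 50% + 35% = 85% of Basalt, so Lucas controls Basalt.
Basalt holds 68% of Oakfield, so Lucas controls Oakfield.
Basalt and Palisade together hold 38% + 20% = 58% of Cinder, so Lucas controls Cinder.
In Talus, Lucas's side holds only 35%, not > 50%.
So before the transaction, Lucas does not control Talus.
After the purchase, Lucas's direct stake in Talus rises to 35% + 37% = 72%, and Farida's stake falls to 28%.
Lucas holds 72% of Talus, so Lucas controls Talus.
Lucas did not control Talus before and does after, so the clause is triggered.

Yes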